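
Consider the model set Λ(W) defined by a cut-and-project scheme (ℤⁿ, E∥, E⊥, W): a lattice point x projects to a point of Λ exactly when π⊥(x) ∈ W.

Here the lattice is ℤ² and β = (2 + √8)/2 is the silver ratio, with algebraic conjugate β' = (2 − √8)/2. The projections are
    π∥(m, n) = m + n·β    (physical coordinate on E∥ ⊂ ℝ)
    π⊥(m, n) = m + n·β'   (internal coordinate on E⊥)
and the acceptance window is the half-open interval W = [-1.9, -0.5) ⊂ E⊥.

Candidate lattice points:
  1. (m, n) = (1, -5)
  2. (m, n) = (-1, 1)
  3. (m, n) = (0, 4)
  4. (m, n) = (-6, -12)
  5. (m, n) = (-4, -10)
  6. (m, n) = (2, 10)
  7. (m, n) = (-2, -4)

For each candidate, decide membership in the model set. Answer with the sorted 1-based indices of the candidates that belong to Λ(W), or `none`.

2, 3, 4

β' = (2−√8)/2 ≈ -0.4142.
candidate 1: (m,n)=(1,-5) → π∥ = 1-5·β ≈ -11.0711, π⊥ = 1-5·β' ≈ 3.0711 ∉ [-1.9, -0.5) ⇒ out
candidate 2: (m,n)=(-1,1) → π∥ = -1+1·β ≈ 1.4142, π⊥ = -1+1·β' ≈ -1.4142 ∈ [-1.9, -0.5) ⇒ IN Λ
candidate 3: (m,n)=(0,4) → π∥ = 0+4·β ≈ 9.6569, π⊥ = 0+4·β' ≈ -1.6569 ∈ [-1.9, -0.5) ⇒ IN Λ
candidate 4: (m,n)=(-6,-12) → π∥ = -6-12·β ≈ -34.9706, π⊥ = -6-12·β' ≈ -1.0294 ∈ [-1.9, -0.5) ⇒ IN Λ
candidate 5: (m,n)=(-4,-10) → π∥ = -4-10·β ≈ -28.1421, π⊥ = -4-10·β' ≈ 0.1421 ∉ [-1.9, -0.5) ⇒ out
candidate 6: (m,n)=(2,10) → π∥ = 2+10·β ≈ 26.1421, π⊥ = 2+10·β' ≈ -2.1421 ∉ [-1.9, -0.5) ⇒ out
candidate 7: (m,n)=(-2,-4) → π∥ = -2-4·β ≈ -11.6569, π⊥ = -2-4·β' ≈ -0.3431 ∉ [-1.9, -0.5) ⇒ out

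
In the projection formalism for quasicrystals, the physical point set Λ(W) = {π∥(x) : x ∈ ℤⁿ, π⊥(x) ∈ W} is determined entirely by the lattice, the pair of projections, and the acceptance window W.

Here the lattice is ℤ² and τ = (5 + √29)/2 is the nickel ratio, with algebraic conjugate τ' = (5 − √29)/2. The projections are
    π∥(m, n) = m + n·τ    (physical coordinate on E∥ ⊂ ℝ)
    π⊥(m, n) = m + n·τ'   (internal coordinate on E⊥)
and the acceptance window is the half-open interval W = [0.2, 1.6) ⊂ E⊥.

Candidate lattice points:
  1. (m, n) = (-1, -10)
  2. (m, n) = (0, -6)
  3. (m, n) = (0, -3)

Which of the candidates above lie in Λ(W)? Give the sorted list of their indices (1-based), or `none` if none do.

1, 2, 3

Compute τ' = (5−√29)/2 = -0.1926, so π⊥(m,n) = m -0.1926·n.
#1 (-1,-10): internal coord -1 + (-10)·τ' = +0.9258; +0.9258 ∈ [0.2, 1.6) → IN Λ
#2 (0,-6): internal coord 0 + (-6)·τ' = +1.1555; +1.1555 ∈ [0.2, 1.6) → IN Λ
#3 (0,-3): internal coord 0 + (-3)·τ' = +0.5777; +0.5777 ∈ [0.2, 1.6) → IN Λ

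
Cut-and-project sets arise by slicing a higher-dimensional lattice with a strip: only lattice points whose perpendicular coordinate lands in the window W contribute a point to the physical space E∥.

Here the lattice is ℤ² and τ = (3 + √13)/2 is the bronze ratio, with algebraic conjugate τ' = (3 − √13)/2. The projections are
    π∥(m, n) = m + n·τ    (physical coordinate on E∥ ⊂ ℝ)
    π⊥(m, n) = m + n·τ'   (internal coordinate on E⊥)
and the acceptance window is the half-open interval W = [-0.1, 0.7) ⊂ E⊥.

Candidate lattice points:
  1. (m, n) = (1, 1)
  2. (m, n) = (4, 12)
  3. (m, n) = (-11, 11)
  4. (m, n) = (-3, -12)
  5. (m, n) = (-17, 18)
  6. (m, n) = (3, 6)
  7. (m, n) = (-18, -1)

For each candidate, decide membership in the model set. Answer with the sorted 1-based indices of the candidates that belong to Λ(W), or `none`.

τ' = (3−√13)/2 ≈ -0.3028.
candidate 1: (m,n)=(1,1) → π∥ = 1+1·τ ≈ 4.3028, π⊥ = 1+1·τ' ≈ 0.6972 ∈ [-0.1, 0.7) ⇒ IN Λ
candidate 2: (m,n)=(4,12) → π∥ = 4+12·τ ≈ 43.6333, π⊥ = 4+12·τ' ≈ 0.3667 ∈ [-0.1, 0.7) ⇒ IN Λ
candidate 3: (m,n)=(-11,11) → π∥ = -11+11·τ ≈ 25.3305, π⊥ = -11+11·τ' ≈ -14.3305 ∉ [-0.1, 0.7) ⇒ out
candidate 4: (m,n)=(-3,-12) → π∥ = -3-12·τ ≈ -42.6333, π⊥ = -3-12·τ' ≈ 0.6333 ∈ [-0.1, 0.7) ⇒ IN Λ
candidate 5: (m,n)=(-17,18) → π∥ = -17+18·τ ≈ 42.4500, π⊥ = -17+18·τ' ≈ -22.4500 ∉ [-0.1, 0.7) ⇒ out
candidate 6: (m,n)=(3,6) → π∥ = 3+6·τ ≈ 22.8167, π⊥ = 3+6·τ' ≈ 1.1833 ∉ [-0.1, 0.7) ⇒ out
candidate 7: (m,n)=(-18,-1) → π∥ = -18-1·τ ≈ -21.3028, π⊥ = -18-1·τ' ≈ -17.6972 ∉ [-0.1, 0.7) ⇒ out

1, 2, 4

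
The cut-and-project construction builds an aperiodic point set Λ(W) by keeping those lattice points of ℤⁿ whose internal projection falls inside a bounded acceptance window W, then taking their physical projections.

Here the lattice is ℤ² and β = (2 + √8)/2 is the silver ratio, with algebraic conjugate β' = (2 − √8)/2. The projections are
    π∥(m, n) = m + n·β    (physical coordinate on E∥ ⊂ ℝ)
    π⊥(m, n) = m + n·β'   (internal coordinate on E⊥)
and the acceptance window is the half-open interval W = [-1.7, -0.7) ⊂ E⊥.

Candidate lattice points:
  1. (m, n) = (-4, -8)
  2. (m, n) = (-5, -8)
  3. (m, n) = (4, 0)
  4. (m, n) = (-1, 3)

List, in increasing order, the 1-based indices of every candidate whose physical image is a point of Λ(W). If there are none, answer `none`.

2

β' = (2−√8)/2 ≈ -0.41421.
candidate 1: (m,n)=(-4,-8) → π∥ = -4-8·β ≈ -23.31371, π⊥ = -4-8·β' ≈ -0.68629 ∉ [-1.7, -0.7) ⇒ out
candidate 2: (m,n)=(-5,-8) → π∥ = -5-8·β ≈ -24.31371, π⊥ = -5-8·β' ≈ -1.68629 ∈ [-1.7, -0.7) ⇒ IN Λ
candidate 3: (m,n)=(4,0) → π∥ = 4+0·β ≈ 4.00000, π⊥ = 4+0·β' ≈ 4.00000 ∉ [-1.7, -0.7) ⇒ out
candidate 4: (m,n)=(-1,3) → π∥ = -1+3·β ≈ 6.24264, π⊥ = -1+3·β' ≈ -2.24264 ∉ [-1.7, -0.7) ⇒ out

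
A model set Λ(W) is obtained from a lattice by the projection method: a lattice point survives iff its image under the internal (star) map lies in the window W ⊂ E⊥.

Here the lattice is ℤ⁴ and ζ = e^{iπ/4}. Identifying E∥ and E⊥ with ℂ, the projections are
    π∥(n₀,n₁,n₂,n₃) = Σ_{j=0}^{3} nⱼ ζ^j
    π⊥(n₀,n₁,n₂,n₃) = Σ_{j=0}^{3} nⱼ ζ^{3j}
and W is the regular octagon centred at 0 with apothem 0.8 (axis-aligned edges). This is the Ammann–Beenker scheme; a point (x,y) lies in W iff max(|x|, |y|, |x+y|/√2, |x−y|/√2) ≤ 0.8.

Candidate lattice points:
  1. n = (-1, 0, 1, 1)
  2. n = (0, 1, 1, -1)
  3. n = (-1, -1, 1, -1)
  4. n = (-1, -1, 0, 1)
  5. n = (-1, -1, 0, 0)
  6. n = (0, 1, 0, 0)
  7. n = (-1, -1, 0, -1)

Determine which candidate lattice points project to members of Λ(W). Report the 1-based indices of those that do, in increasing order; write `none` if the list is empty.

Internal map: ζ^{3j} for j=0..3 gives (1,0), (−√2/2,√2/2), (0,−1), (√2/2,√2/2).
candidate 1: n = (-1, 0, 1, 1) → π⊥ ≈ (-0.29289, -0.29289); max(|x|,|y|,|x±y|/√2) = 0.41421 ≤ 0.8 ⇒ ∈ W
candidate 2: n = (0, 1, 1, -1) → π⊥ ≈ (-1.41421, -1.00000); max(|x|,|y|,|x±y|/√2) = 1.70711 > 0.8 ⇒ ∉ W
candidate 3: n = (-1, -1, 1, -1) → π⊥ ≈ (-1.00000, -2.41421); max(|x|,|y|,|x±y|/√2) = 2.41421 > 0.8 ⇒ ∉ W
candidate 4: n = (-1, -1, 0, 1) → π⊥ ≈ (+0.41421, +0.00000); max(|x|,|y|,|x±y|/√2) = 0.41421 ≤ 0.8 ⇒ ∈ W
candidate 5: n = (-1, -1, 0, 0) → π⊥ ≈ (-0.29289, -0.70711); max(|x|,|y|,|x±y|/√2) = 0.70711 ≤ 0.8 ⇒ ∈ W
candidate 6: n = (0, 1, 0, 0) → π⊥ ≈ (-0.70711, +0.70711); max(|x|,|y|,|x±y|/√2) = 1.00000 > 0.8 ⇒ ∉ W
candidate 7: n = (-1, -1, 0, -1) → π⊥ ≈ (-1.00000, -1.41421); max(|x|,|y|,|x±y|/√2) = 1.70711 > 0.8 ⇒ ∉ W

1, 4, 5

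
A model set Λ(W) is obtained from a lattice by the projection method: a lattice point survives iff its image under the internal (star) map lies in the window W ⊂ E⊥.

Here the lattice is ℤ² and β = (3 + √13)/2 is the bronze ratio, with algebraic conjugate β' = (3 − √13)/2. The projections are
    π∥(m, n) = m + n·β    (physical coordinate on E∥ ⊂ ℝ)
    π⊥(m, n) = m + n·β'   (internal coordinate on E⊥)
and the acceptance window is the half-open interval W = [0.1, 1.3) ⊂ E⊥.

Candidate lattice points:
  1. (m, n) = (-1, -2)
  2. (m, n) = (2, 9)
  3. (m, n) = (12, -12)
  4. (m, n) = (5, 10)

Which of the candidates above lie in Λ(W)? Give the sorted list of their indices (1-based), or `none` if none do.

none

Numerically β ≈ 3.3028 and β' = −1/β ≈ -0.3028.
[1] lift (-1,-2): star map gives -0.3944; window check 0.1 ≤ -0.3944 < 1.3 is false → out
[2] lift (2,9): star map gives -0.7250; window check 0.1 ≤ -0.7250 < 1.3 is false → out
[3] lift (12,-12): star map gives 15.6333; window check 0.1 ≤ 15.6333 < 1.3 is false → out
[4] lift (5,10): star map gives 1.9722; window check 0.1 ≤ 1.9722 < 1.3 is false → out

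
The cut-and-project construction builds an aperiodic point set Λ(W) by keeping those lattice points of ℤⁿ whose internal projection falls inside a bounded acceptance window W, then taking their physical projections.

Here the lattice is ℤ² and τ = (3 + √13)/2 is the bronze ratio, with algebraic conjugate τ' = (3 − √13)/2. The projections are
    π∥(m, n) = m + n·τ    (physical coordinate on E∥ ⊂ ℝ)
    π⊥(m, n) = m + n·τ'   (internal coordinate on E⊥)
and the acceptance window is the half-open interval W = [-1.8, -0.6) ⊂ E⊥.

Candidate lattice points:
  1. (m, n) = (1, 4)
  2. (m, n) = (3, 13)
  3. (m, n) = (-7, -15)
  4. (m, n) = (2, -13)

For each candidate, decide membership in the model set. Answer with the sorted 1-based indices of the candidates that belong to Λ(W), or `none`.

Numerically τ ≈ 3.3028 and τ' = −1/τ ≈ -0.3028.
candidate 1: (m,n)=(1,4) → π∥ = 1+4·τ ≈ 14.2111, π⊥ = 1+4·τ' ≈ -0.2111 ∉ [-1.8, -0.6) ⇒ out
candidate 2: (m,n)=(3,13) → π∥ = 3+13·τ ≈ 45.9361, π⊥ = 3+13·τ' ≈ -0.9361 ∈ [-1.8, -0.6) ⇒ IN Λ
candidate 3: (m,n)=(-7,-15) → π∥ = -7-15·τ ≈ -56.5416, π⊥ = -7-15·τ' ≈ -2.4584 ∉ [-1.8, -0.6) ⇒ out
candidate 4: (m,n)=(2,-13) → π∥ = 2-13·τ ≈ -40.9361, π⊥ = 2-13·τ' ≈ 5.9361 ∉ [-1.8, -0.6) ⇒ out

2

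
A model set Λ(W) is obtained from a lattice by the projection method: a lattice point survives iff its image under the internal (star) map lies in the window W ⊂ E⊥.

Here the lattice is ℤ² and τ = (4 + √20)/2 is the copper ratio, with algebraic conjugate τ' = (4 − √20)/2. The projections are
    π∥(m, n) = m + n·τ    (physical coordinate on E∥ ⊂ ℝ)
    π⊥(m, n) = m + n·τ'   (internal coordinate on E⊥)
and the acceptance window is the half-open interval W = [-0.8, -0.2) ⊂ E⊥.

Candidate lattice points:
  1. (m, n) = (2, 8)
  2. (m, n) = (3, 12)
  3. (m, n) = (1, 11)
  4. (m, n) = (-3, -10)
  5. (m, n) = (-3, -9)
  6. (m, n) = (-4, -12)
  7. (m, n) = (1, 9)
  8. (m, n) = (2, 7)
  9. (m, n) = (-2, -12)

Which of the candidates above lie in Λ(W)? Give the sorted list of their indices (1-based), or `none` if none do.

4

τ' = (4−√20)/2 ≈ -0.236068.
[1] lift (2,8): star map gives 0.111456; window check -0.8 ≤ 0.111456 < -0.2 is false → out
[2] lift (3,12): star map gives 0.167184; window check -0.8 ≤ 0.167184 < -0.2 is false → out
[3] lift (1,11): star map gives -1.596748; window check -0.8 ≤ -1.596748 < -0.2 is false → out
[4] lift (-3,-10): star map gives -0.639320; window check -0.8 ≤ -0.639320 < -0.2 is true → IN Λ
[5] lift (-3,-9): star map gives -0.875388; window check -0.8 ≤ -0.875388 < -0.2 is false → out
[6] lift (-4,-12): star map gives -1.167184; window check -0.8 ≤ -1.167184 < -0.2 is false → out
[7] lift (1,9): star map gives -1.124612; window check -0.8 ≤ -1.124612 < -0.2 is false → out
[8] lift (2,7): star map gives 0.347524; window check -0.8 ≤ 0.347524 < -0.2 is false → out
[9] lift (-2,-12): star map gives 0.832816; window check -0.8 ≤ 0.832816 < -0.2 is false → out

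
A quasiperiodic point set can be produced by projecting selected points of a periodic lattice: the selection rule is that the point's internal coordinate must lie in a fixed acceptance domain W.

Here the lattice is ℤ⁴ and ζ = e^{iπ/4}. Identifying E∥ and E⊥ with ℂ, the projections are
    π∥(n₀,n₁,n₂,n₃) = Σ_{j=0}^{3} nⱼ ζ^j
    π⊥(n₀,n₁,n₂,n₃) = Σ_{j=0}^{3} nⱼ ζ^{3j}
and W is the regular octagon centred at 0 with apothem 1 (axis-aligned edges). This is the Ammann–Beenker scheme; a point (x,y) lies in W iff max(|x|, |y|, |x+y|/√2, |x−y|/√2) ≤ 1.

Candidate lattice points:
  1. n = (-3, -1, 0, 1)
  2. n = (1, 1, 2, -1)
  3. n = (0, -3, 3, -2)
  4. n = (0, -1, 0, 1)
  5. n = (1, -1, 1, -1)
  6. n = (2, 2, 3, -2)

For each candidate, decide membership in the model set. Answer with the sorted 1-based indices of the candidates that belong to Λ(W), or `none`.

π⊥(n) = n₀ + n₁ζ³ + n₂ζ⁶ + n₃ζ⁹ where ζ = e^{iπ/4}.
candidate 1: n = (-3, -1, 0, 1) → π⊥ ≈ (-1.585786, +0.000000); max(|x|,|y|,|x±y|/√2) = 1.585786 > 1 ⇒ ∉ W
candidate 2: n = (1, 1, 2, -1) → π⊥ ≈ (-0.414214, -2.000000); max(|x|,|y|,|x±y|/√2) = 2.000000 > 1 ⇒ ∉ W
candidate 3: n = (0, -3, 3, -2) → π⊥ ≈ (+0.707107, -6.535534); max(|x|,|y|,|x±y|/√2) = 6.535534 > 1 ⇒ ∉ W
candidate 4: n = (0, -1, 0, 1) → π⊥ ≈ (+1.414214, +0.000000); max(|x|,|y|,|x±y|/√2) = 1.414214 > 1 ⇒ ∉ W
candidate 5: n = (1, -1, 1, -1) → π⊥ ≈ (+1.000000, -2.414214); max(|x|,|y|,|x±y|/√2) = 2.414214 > 1 ⇒ ∉ W
candidate 6: n = (2, 2, 3, -2) → π⊥ ≈ (-0.828427, -3.000000); max(|x|,|y|,|x±y|/√2) = 3.000000 > 1 ⇒ ∉ W

none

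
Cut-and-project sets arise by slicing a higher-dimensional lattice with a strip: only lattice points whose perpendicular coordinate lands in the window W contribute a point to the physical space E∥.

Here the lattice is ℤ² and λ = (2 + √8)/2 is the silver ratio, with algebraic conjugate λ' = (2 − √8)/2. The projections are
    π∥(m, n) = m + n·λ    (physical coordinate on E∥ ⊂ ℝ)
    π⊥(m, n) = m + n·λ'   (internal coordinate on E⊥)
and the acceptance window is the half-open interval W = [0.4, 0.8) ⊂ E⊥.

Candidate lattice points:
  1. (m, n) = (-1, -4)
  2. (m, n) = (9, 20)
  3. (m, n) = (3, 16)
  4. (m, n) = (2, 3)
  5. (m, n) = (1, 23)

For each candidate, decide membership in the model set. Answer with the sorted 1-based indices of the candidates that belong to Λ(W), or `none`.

1, 2, 4

Numerically λ ≈ 2.41421 and λ' = −1/λ ≈ -0.41421.
#1 (-1,-4): internal coord -1 + (-4)·λ' = +0.65685; +0.65685 ∈ [0.4, 0.8) → IN Λ
#2 (9,20): internal coord 9 + (20)·λ' = +0.71573; +0.71573 ∈ [0.4, 0.8) → IN Λ
#3 (3,16): internal coord 3 + (16)·λ' = -3.62742; -3.62742 ∉ [0.4, 0.8) → out
#4 (2,3): internal coord 2 + (3)·λ' = +0.75736; +0.75736 ∈ [0.4, 0.8) → IN Λ
#5 (1,23): internal coord 1 + (23)·λ' = -8.52691; -8.52691 ∉ [0.4, 0.8) → out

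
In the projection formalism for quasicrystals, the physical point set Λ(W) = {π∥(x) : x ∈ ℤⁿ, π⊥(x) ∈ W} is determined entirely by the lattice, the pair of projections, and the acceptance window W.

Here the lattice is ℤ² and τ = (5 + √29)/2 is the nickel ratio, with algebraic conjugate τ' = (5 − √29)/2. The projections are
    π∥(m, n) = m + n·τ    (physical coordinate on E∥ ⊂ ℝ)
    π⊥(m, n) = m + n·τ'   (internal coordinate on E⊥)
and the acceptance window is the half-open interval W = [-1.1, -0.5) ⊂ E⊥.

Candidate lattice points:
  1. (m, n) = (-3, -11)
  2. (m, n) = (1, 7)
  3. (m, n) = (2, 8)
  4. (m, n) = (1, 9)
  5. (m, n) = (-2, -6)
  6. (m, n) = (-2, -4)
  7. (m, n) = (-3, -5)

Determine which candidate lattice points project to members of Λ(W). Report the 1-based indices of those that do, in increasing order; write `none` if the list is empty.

1, 4, 5

τ' = (5−√29)/2 ≈ -0.19258.
#1 (-3,-11): internal coord -3 + (-11)·τ' = -0.88159; -0.88159 ∈ [-1.1, -0.5) → IN Λ
#2 (1,7): internal coord 1 + (7)·τ' = -0.34808; -0.34808 ∉ [-1.1, -0.5) → out
#3 (2,8): internal coord 2 + (8)·τ' = +0.45934; +0.45934 ∉ [-1.1, -0.5) → out
#4 (1,9): internal coord 1 + (9)·τ' = -0.73324; -0.73324 ∈ [-1.1, -0.5) → IN Λ
#5 (-2,-6): internal coord -2 + (-6)·τ' = -0.84451; -0.84451 ∈ [-1.1, -0.5) → IN Λ
#6 (-2,-4): internal coord -2 + (-4)·τ' = -1.22967; -1.22967 ∉ [-1.1, -0.5) → out
#7 (-3,-5): internal coord -3 + (-5)·τ' = -2.03709; -2.03709 ∉ [-1.1, -0.5) → out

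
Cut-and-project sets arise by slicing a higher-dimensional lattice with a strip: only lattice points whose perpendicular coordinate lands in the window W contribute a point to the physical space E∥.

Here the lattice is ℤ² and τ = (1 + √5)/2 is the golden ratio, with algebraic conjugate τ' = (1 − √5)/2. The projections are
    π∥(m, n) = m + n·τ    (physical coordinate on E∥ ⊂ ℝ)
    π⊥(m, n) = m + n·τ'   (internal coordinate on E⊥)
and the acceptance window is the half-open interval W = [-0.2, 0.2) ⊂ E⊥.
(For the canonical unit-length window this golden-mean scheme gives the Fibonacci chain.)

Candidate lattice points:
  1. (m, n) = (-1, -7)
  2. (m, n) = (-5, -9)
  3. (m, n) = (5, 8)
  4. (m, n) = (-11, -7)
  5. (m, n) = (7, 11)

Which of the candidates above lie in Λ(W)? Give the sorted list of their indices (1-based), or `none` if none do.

Compute τ' = (1−√5)/2 = -0.618034, so π⊥(m,n) = m -0.618034·n.
#1 (-1,-7): internal coord -1 + (-7)·τ' = +3.326238; +3.326238 ∉ [-0.2, 0.2) → out
#2 (-5,-9): internal coord -5 + (-9)·τ' = +0.562306; +0.562306 ∉ [-0.2, 0.2) → out
#3 (5,8): internal coord 5 + (8)·τ' = +0.055728; +0.055728 ∈ [-0.2, 0.2) → IN Λ
#4 (-11,-7): internal coord -11 + (-7)·τ' = -6.673762; -6.673762 ∉ [-0.2, 0.2) → out
#5 (7,11): internal coord 7 + (11)·τ' = +0.201626; +0.201626 ∉ [-0.2, 0.2) → out

3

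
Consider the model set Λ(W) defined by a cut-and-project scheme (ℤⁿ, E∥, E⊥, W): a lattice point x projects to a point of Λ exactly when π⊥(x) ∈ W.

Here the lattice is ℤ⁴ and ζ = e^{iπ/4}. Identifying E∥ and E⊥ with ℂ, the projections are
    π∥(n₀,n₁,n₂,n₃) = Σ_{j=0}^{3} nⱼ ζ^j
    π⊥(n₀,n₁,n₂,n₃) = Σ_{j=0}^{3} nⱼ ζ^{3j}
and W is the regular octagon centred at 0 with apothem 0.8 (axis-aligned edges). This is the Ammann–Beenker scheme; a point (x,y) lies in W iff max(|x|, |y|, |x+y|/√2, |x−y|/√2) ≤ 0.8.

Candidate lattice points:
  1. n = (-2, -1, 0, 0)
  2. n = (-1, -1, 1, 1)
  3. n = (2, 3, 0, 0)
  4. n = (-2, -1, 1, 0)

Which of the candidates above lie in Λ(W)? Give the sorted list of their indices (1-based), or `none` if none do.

none

π⊥(n) = n₀ + n₁ζ³ + n₂ζ⁶ + n₃ζ⁹ where ζ = e^{iπ/4}.
#1 (-2, -1, 0, 0): internal (-1.2929, -0.7071); octagon support 1.4142 vs apothem 0.8 → ∉ W
#2 (-1, -1, 1, 1): internal (0.4142, -1.0000); octagon support 1.0000 vs apothem 0.8 → ∉ W
#3 (2, 3, 0, 0): internal (-0.1213, 2.1213); octagon support 2.1213 vs apothem 0.8 → ∉ W
#4 (-2, -1, 1, 0): internal (-1.2929, -1.7071); octagon support 2.1213 vs apothem 0.8 → ∉ W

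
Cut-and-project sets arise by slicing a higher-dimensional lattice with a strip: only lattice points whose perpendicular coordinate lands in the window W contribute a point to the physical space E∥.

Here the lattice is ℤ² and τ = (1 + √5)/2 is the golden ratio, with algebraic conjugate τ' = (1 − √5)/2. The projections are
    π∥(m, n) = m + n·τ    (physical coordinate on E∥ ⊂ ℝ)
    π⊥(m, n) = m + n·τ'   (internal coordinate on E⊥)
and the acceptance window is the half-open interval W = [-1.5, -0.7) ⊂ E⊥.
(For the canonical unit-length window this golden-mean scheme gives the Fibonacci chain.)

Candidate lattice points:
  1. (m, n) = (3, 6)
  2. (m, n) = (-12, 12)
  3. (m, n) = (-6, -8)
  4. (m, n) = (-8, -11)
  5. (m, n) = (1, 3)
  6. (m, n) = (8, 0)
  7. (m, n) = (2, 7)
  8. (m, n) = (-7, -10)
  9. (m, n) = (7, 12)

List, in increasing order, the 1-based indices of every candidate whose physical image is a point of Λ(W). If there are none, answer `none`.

τ' = (1−√5)/2 ≈ -0.6180.
#1 (3,6): internal coord 3 + (6)·τ' = -0.7082; -0.7082 ∈ [-1.5, -0.7) → IN Λ
#2 (-12,12): internal coord -12 + (12)·τ' = -19.4164; -19.4164 ∉ [-1.5, -0.7) → out
#3 (-6,-8): internal coord -6 + (-8)·τ' = -1.0557; -1.0557 ∈ [-1.5, -0.7) → IN Λ
#4 (-8,-11): internal coord -8 + (-11)·τ' = -1.2016; -1.2016 ∈ [-1.5, -0.7) → IN Λ
#5 (1,3): internal coord 1 + (3)·τ' = -0.8541; -0.8541 ∈ [-1.5, -0.7) → IN Λ
#6 (8,0): internal coord 8 + (0)·τ' = +8.0000; +8.0000 ∉ [-1.5, -0.7) → out
#7 (2,7): internal coord 2 + (7)·τ' = -2.3262; -2.3262 ∉ [-1.5, -0.7) → out
#8 (-7,-10): internal coord -7 + (-10)·τ' = -0.8197; -0.8197 ∈ [-1.5, -0.7) → IN Λ
#9 (7,12): internal coord 7 + (12)·τ' = -0.4164; -0.4164 ∉ [-1.5, -0.7) → out

1, 3, 4, 5, 8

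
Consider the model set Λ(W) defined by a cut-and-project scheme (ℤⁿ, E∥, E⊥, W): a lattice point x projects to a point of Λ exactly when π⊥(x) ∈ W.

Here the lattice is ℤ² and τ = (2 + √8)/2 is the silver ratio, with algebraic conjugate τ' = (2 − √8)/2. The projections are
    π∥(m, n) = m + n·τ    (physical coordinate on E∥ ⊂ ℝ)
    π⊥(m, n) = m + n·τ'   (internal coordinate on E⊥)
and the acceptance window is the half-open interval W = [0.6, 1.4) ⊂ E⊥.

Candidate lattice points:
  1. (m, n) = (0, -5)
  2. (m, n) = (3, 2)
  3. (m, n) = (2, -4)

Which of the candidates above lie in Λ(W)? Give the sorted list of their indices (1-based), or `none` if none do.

none

Numerically τ ≈ 2.4142 and τ' = −1/τ ≈ -0.4142.
[1] lift (0,-5): star map gives 2.0711; window check 0.6 ≤ 2.0711 < 1.4 is false → out
[2] lift (3,2): star map gives 2.1716; window check 0.6 ≤ 2.1716 < 1.4 is false → out
[3] lift (2,-4): star map gives 3.6569; window check 0.6 ≤ 3.6569 < 1.4 is false → out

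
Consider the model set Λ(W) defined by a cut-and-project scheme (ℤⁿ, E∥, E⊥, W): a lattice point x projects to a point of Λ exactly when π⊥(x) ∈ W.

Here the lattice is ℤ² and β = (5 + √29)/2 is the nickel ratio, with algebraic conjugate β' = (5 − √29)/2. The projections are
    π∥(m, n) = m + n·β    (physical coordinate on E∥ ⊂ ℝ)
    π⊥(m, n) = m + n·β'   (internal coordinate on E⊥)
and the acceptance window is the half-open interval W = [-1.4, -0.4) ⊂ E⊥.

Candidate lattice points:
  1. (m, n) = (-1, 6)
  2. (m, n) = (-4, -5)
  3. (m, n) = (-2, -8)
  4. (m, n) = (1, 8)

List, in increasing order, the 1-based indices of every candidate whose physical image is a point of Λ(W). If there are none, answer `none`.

3, 4

β' = (5−√29)/2 ≈ -0.1926.
#1 (-1,6): internal coord -1 + (6)·β' = -2.1555; -2.1555 ∉ [-1.4, -0.4) → out
#2 (-4,-5): internal coord -4 + (-5)·β' = -3.0371; -3.0371 ∉ [-1.4, -0.4) → out
#3 (-2,-8): internal coord -2 + (-8)·β' = -0.4593; -0.4593 ∈ [-1.4, -0.4) → IN Λ
#4 (1,8): internal coord 1 + (8)·β' = -0.5407; -0.5407 ∈ [-1.4, -0.4) → IN Λ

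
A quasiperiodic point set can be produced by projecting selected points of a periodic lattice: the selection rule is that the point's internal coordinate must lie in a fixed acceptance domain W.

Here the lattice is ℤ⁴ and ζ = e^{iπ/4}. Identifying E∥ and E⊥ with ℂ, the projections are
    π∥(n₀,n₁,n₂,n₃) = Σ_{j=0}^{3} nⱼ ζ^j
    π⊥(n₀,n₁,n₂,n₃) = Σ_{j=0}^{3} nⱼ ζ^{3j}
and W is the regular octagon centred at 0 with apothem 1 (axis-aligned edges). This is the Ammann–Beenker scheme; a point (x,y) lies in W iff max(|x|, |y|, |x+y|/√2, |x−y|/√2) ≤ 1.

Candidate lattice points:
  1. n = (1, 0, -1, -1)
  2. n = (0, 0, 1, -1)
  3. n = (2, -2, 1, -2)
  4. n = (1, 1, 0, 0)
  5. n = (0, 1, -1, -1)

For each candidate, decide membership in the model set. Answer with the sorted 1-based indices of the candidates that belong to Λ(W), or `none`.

1, 4

Internal map: ζ^{3j} for j=0..3 gives (1,0), (−√2/2,√2/2), (0,−1), (√2/2,√2/2).
candidate 1: n = (1, 0, -1, -1) → π⊥ ≈ (+0.292893, +0.292893); max(|x|,|y|,|x±y|/√2) = 0.414214 ≤ 1 ⇒ ∈ W
candidate 2: n = (0, 0, 1, -1) → π⊥ ≈ (-0.707107, -1.707107); max(|x|,|y|,|x±y|/√2) = 1.707107 > 1 ⇒ ∉ W
candidate 3: n = (2, -2, 1, -2) → π⊥ ≈ (+2.000000, -3.828427); max(|x|,|y|,|x±y|/√2) = 4.121320 > 1 ⇒ ∉ W
candidate 4: n = (1, 1, 0, 0) → π⊥ ≈ (+0.292893, +0.707107); max(|x|,|y|,|x±y|/√2) = 0.707107 ≤ 1 ⇒ ∈ W
candidate 5: n = (0, 1, -1, -1) → π⊥ ≈ (-1.414214, +1.000000); max(|x|,|y|,|x±y|/√2) = 1.707107 > 1 ⇒ ∉ W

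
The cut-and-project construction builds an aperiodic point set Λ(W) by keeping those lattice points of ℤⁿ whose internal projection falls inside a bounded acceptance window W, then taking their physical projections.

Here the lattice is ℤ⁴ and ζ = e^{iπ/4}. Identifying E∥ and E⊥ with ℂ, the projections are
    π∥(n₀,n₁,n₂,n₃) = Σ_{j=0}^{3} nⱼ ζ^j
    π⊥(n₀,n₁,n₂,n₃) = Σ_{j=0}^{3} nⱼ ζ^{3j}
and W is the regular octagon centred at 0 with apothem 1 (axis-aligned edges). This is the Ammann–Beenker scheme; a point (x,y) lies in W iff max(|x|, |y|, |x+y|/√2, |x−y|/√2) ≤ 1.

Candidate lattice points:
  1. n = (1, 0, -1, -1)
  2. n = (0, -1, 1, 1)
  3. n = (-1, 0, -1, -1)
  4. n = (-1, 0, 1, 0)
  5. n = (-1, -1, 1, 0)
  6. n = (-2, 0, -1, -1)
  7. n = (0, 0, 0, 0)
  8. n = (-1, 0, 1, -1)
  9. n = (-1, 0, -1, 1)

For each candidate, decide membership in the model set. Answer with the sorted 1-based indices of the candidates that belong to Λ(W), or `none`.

π⊥(n) = n₀ + n₁ζ³ + n₂ζ⁶ + n₃ζ⁹ where ζ = e^{iπ/4}.
candidate 1: n = (1, 0, -1, -1) → π⊥ ≈ (+0.2929, +0.2929); max(|x|,|y|,|x±y|/√2) = 0.4142 ≤ 1 ⇒ ∈ W
candidate 2: n = (0, -1, 1, 1) → π⊥ ≈ (+1.4142, -1.0000); max(|x|,|y|,|x±y|/√2) = 1.7071 > 1 ⇒ ∉ W
candidate 3: n = (-1, 0, -1, -1) → π⊥ ≈ (-1.7071, +0.2929); max(|x|,|y|,|x±y|/√2) = 1.7071 > 1 ⇒ ∉ W
candidate 4: n = (-1, 0, 1, 0) → π⊥ ≈ (-1.0000, -1.0000); max(|x|,|y|,|x±y|/√2) = 1.4142 > 1 ⇒ ∉ W
candidate 5: n = (-1, -1, 1, 0) → π⊥ ≈ (-0.2929, -1.7071); max(|x|,|y|,|x±y|/√2) = 1.7071 > 1 ⇒ ∉ W
candidate 6: n = (-2, 0, -1, -1) → π⊥ ≈ (-2.7071, +0.2929); max(|x|,|y|,|x±y|/√2) = 2.7071 > 1 ⇒ ∉ W
candidate 7: n = (0, 0, 0, 0) → π⊥ ≈ (+0.0000, +0.0000); max(|x|,|y|,|x±y|/√2) = 0.0000 ≤ 1 ⇒ ∈ W
candidate 8: n = (-1, 0, 1, -1) → π⊥ ≈ (-1.7071, -1.7071); max(|x|,|y|,|x±y|/√2) = 2.4142 > 1 ⇒ ∉ W
candidate 9: n = (-1, 0, -1, 1) → π⊥ ≈ (-0.2929, +1.7071); max(|x|,|y|,|x±y|/√2) = 1.7071 > 1 ⇒ ∉ W

1, 7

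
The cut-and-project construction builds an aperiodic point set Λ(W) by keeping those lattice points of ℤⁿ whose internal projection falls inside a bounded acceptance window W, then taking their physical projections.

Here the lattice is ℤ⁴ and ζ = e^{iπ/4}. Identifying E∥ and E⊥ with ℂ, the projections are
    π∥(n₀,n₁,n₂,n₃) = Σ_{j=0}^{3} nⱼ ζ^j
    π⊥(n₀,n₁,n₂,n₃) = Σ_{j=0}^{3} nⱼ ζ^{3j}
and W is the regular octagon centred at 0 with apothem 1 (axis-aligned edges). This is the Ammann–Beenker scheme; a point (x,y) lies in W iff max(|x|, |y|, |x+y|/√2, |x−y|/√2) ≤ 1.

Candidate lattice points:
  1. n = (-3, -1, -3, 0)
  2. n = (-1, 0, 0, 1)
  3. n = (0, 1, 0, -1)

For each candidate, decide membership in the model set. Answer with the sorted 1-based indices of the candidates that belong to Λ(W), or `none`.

2

Internal map: ζ^{3j} for j=0..3 gives (1,0), (−√2/2,√2/2), (0,−1), (√2/2,√2/2).
candidate 1: n = (-3, -1, -3, 0) → π⊥ ≈ (-2.2929, +2.2929); max(|x|,|y|,|x±y|/√2) = 3.2426 > 1 ⇒ ∉ W
candidate 2: n = (-1, 0, 0, 1) → π⊥ ≈ (-0.2929, +0.7071); max(|x|,|y|,|x±y|/√2) = 0.7071 ≤ 1 ⇒ ∈ W
candidate 3: n = (0, 1, 0, -1) → π⊥ ≈ (-1.4142, +0.0000); max(|x|,|y|,|x±y|/√2) = 1.4142 > 1 ⇒ ∉ W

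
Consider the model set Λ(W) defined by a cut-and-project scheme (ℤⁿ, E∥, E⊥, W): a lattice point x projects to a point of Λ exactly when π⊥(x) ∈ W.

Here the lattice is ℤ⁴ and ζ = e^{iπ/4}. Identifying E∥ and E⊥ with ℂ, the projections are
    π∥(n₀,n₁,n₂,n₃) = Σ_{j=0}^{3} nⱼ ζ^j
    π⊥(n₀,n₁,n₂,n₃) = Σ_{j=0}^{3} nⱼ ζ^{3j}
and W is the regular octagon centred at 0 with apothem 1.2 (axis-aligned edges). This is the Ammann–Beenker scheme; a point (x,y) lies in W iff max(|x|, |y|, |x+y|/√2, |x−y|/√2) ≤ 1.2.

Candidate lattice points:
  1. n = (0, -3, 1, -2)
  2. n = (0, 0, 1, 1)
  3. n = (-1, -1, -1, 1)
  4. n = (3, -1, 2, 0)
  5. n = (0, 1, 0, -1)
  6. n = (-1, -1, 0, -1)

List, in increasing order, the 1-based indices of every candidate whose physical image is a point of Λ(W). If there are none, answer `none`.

With ζ = e^{iπ/4} the internal vectors are ζ^0,ζ^3,ζ^6,ζ^9.
candidate 1: n = (0, -3, 1, -2) → π⊥ ≈ (+0.707107, -4.535534); max(|x|,|y|,|x±y|/√2) = 4.535534 > 1.2 ⇒ ∉ W
candidate 2: n = (0, 0, 1, 1) → π⊥ ≈ (+0.707107, -0.292893); max(|x|,|y|,|x±y|/√2) = 0.707107 ≤ 1.2 ⇒ ∈ W
candidate 3: n = (-1, -1, -1, 1) → π⊥ ≈ (+0.414214, +1.000000); max(|x|,|y|,|x±y|/√2) = 1.000000 ≤ 1.2 ⇒ ∈ W
candidate 4: n = (3, -1, 2, 0) → π⊥ ≈ (+3.707107, -2.707107); max(|x|,|y|,|x±y|/√2) = 4.535534 > 1.2 ⇒ ∉ W
candidate 5: n = (0, 1, 0, -1) → π⊥ ≈ (-1.414214, +0.000000); max(|x|,|y|,|x±y|/√2) = 1.414214 > 1.2 ⇒ ∉ W
candidate 6: n = (-1, -1, 0, -1) → π⊥ ≈ (-1.000000, -1.414214); max(|x|,|y|,|x±y|/√2) = 1.707107 > 1.2 ⇒ ∉ W

2, 3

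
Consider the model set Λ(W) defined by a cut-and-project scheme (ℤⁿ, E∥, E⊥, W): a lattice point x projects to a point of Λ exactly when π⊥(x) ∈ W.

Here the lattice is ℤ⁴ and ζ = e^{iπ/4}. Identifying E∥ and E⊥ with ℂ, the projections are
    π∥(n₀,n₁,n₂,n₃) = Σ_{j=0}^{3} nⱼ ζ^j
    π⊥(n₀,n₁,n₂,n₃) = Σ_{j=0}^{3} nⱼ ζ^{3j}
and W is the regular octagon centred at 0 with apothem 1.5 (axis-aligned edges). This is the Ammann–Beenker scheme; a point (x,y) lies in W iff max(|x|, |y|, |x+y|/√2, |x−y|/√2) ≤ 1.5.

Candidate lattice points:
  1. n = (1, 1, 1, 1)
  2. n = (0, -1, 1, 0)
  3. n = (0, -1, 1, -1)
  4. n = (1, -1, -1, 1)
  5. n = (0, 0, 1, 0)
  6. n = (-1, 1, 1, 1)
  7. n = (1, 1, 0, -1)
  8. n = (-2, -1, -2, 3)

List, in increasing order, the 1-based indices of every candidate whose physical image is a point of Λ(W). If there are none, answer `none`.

1, 5, 6, 7

π⊥(n) = n₀ + n₁ζ³ + n₂ζ⁶ + n₃ζ⁹ where ζ = e^{iπ/4}.
#1 (1, 1, 1, 1): internal (1.000000, 0.414214); octagon support 1.000000 vs apothem 1.5 → ∈ W
#2 (0, -1, 1, 0): internal (0.707107, -1.707107); octagon support 1.707107 vs apothem 1.5 → ∉ W
#3 (0, -1, 1, -1): internal (0.000000, -2.414214); octagon support 2.414214 vs apothem 1.5 → ∉ W
#4 (1, -1, -1, 1): internal (2.414214, 1.000000); octagon support 2.414214 vs apothem 1.5 → ∉ W
#5 (0, 0, 1, 0): internal (0.000000, -1.000000); octagon support 1.000000 vs apothem 1.5 → ∈ W
#6 (-1, 1, 1, 1): internal (-1.000000, 0.414214); octagon support 1.000000 vs apothem 1.5 → ∈ W
#7 (1, 1, 0, -1): internal (-0.414214, 0.000000); octagon support 0.414214 vs apothem 1.5 → ∈ W
#8 (-2, -1, -2, 3): internal (0.828427, 3.414214); octagon support 3.414214 vs apothem 1.5 → ∉ W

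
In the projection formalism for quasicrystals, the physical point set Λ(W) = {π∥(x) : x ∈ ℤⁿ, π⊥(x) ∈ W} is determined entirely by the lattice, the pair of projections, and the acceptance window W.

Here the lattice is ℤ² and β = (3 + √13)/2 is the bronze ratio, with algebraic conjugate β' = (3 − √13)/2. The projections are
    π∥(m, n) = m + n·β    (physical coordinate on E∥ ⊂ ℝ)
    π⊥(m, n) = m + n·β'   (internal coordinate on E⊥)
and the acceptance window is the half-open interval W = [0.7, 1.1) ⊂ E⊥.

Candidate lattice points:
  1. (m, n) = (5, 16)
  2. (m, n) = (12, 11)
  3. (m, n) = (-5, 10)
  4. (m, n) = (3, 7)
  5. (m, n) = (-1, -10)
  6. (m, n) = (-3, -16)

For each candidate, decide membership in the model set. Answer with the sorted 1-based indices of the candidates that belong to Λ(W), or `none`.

4

Numerically β ≈ 3.302776 and β' = −1/β ≈ -0.302776.
#1 (5,16): internal coord 5 + (16)·β' = +0.155590; +0.155590 ∉ [0.7, 1.1) → out
#2 (12,11): internal coord 12 + (11)·β' = +8.669468; +8.669468 ∉ [0.7, 1.1) → out
#3 (-5,10): internal coord -5 + (10)·β' = -8.027756; -8.027756 ∉ [0.7, 1.1) → out
#4 (3,7): internal coord 3 + (7)·β' = +0.880571; +0.880571 ∈ [0.7, 1.1) → IN Λ
#5 (-1,-10): internal coord -1 + (-10)·β' = +2.027756; +2.027756 ∉ [0.7, 1.1) → out
#6 (-3,-16): internal coord -3 + (-16)·β' = +1.844410; +1.844410 ∉ [0.7, 1.1) → out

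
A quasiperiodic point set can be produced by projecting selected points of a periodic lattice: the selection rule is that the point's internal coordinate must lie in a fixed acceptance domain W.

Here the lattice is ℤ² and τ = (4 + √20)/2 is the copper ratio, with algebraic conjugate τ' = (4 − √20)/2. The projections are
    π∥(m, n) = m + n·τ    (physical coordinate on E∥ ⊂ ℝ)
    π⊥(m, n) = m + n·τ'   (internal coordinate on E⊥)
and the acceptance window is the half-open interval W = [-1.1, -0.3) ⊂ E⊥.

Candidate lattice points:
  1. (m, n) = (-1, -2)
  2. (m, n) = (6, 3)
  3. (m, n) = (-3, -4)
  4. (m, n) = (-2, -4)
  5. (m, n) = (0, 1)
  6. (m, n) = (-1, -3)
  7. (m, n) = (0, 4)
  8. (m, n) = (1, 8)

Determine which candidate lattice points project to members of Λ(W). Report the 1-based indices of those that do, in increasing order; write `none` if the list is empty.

τ' = (4−√20)/2 ≈ -0.236068.
#1 (-1,-2): internal coord -1 + (-2)·τ' = -0.527864; -0.527864 ∈ [-1.1, -0.3) → IN Λ
#2 (6,3): internal coord 6 + (3)·τ' = +5.291796; +5.291796 ∉ [-1.1, -0.3) → out
#3 (-3,-4): internal coord -3 + (-4)·τ' = -2.055728; -2.055728 ∉ [-1.1, -0.3) → out
#4 (-2,-4): internal coord -2 + (-4)·τ' = -1.055728; -1.055728 ∈ [-1.1, -0.3) → IN Λ
#5 (0,1): internal coord 0 + (1)·τ' = -0.236068; -0.236068 ∉ [-1.1, -0.3) → out
#6 (-1,-3): internal coord -1 + (-3)·τ' = -0.291796; -0.291796 ∉ [-1.1, -0.3) → out
#7 (0,4): internal coord 0 + (4)·τ' = -0.944272; -0.944272 ∈ [-1.1, -0.3) → IN Λ
#8 (1,8): internal coord 1 + (8)·τ' = -0.888544; -0.888544 ∈ [-1.1, -0.3) → IN Λ

1, 4, 7, 8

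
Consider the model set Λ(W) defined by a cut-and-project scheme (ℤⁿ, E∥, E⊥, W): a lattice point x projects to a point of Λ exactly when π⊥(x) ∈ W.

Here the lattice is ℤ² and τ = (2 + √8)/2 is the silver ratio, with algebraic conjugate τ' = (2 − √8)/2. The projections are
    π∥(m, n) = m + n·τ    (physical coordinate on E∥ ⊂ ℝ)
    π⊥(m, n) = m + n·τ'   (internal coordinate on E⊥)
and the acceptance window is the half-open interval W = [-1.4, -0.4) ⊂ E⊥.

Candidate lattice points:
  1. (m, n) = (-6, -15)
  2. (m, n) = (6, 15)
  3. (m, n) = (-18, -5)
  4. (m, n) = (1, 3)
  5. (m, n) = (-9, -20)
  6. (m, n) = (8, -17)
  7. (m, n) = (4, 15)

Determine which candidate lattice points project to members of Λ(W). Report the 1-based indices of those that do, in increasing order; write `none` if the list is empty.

5

τ' = (2−√8)/2 ≈ -0.4142.
candidate 1: (m,n)=(-6,-15) → π∥ = -6-15·τ ≈ -42.2132, π⊥ = -6-15·τ' ≈ 0.2132 ∉ [-1.4, -0.4) ⇒ out
candidate 2: (m,n)=(6,15) → π∥ = 6+15·τ ≈ 42.2132, π⊥ = 6+15·τ' ≈ -0.2132 ∉ [-1.4, -0.4) ⇒ out
candidate 3: (m,n)=(-18,-5) → π∥ = -18-5·τ ≈ -30.0711, π⊥ = -18-5·τ' ≈ -15.9289 ∉ [-1.4, -0.4) ⇒ out
candidate 4: (m,n)=(1,3) → π∥ = 1+3·τ ≈ 8.2426, π⊥ = 1+3·τ' ≈ -0.2426 ∉ [-1.4, -0.4) ⇒ out
candidate 5: (m,n)=(-9,-20) → π∥ = -9-20·τ ≈ -57.2843, π⊥ = -9-20·τ' ≈ -0.7157 ∈ [-1.4, -0.4) ⇒ IN Λ
candidate 6: (m,n)=(8,-17) → π∥ = 8-17·τ ≈ -33.0416, π⊥ = 8-17·τ' ≈ 15.0416 ∉ [-1.4, -0.4) ⇒ out
candidate 7: (m,n)=(4,15) → π∥ = 4+15·τ ≈ 40.2132, π⊥ = 4+15·τ' ≈ -2.2132 ∉ [-1.4, -0.4) ⇒ out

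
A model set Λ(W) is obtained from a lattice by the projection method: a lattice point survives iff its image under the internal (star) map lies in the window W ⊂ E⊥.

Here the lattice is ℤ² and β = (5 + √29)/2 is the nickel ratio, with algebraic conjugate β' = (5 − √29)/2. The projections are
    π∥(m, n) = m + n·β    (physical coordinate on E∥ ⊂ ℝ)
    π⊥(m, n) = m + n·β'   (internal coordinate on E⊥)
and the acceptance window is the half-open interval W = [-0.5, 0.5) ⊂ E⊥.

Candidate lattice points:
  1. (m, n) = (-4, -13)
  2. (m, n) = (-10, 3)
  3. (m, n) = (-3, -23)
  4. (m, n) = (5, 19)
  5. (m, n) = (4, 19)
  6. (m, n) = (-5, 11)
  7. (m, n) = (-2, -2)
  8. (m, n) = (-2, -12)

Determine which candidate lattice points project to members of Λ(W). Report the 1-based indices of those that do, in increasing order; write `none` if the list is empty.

5, 8

Compute β' = (5−√29)/2 = -0.1926, so π⊥(m,n) = m -0.1926·n.
#1 (-4,-13): internal coord -4 + (-13)·β' = -1.4964; -1.4964 ∉ [-0.5, 0.5) → out
#2 (-10,3): internal coord -10 + (3)·β' = -10.5777; -10.5777 ∉ [-0.5, 0.5) → out
#3 (-3,-23): internal coord -3 + (-23)·β' = +1.4294; +1.4294 ∉ [-0.5, 0.5) → out
#4 (5,19): internal coord 5 + (19)·β' = +1.3409; +1.3409 ∉ [-0.5, 0.5) → out
#5 (4,19): internal coord 4 + (19)·β' = +0.3409; +0.3409 ∈ [-0.5, 0.5) → IN Λ
#6 (-5,11): internal coord -5 + (11)·β' = -7.1184; -7.1184 ∉ [-0.5, 0.5) → out
#7 (-2,-2): internal coord -2 + (-2)·β' = -1.6148; -1.6148 ∉ [-0.5, 0.5) → out
#8 (-2,-12): internal coord -2 + (-12)·β' = +0.3110; +0.3110 ∈ [-0.5, 0.5) → IN Λ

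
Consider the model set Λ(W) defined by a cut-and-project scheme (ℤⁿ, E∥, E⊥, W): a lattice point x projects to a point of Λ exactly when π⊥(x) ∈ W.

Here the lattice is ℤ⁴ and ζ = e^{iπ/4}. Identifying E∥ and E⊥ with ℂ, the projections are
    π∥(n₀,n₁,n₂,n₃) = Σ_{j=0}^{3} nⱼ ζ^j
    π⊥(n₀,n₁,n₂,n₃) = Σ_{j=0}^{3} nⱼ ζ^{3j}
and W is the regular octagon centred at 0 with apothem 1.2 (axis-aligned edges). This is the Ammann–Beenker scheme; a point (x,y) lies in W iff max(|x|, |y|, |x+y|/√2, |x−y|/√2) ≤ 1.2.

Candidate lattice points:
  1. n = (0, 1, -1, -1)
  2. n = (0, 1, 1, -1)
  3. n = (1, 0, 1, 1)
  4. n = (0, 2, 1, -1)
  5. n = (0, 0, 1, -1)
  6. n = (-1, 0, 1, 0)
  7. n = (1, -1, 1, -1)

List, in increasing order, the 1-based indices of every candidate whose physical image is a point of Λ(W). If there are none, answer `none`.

none

Internal map: ζ^{3j} for j=0..3 gives (1,0), (−√2/2,√2/2), (0,−1), (√2/2,√2/2).
#1 (0, 1, -1, -1): internal (-1.4142, 1.0000); octagon support 1.7071 vs apothem 1.2 → ∉ W
#2 (0, 1, 1, -1): internal (-1.4142, -1.0000); octagon support 1.7071 vs apothem 1.2 → ∉ W
#3 (1, 0, 1, 1): internal (1.7071, -0.2929); octagon support 1.7071 vs apothem 1.2 → ∉ W
#4 (0, 2, 1, -1): internal (-2.1213, -0.2929); octagon support 2.1213 vs apothem 1.2 → ∉ W
#5 (0, 0, 1, -1): internal (-0.7071, -1.7071); octagon support 1.7071 vs apothem 1.2 → ∉ W
#6 (-1, 0, 1, 0): internal (-1.0000, -1.0000); octagon support 1.4142 vs apothem 1.2 → ∉ W
#7 (1, -1, 1, -1): internal (1.0000, -2.4142); octagon support 2.4142 vs apothem 1.2 → ∉ W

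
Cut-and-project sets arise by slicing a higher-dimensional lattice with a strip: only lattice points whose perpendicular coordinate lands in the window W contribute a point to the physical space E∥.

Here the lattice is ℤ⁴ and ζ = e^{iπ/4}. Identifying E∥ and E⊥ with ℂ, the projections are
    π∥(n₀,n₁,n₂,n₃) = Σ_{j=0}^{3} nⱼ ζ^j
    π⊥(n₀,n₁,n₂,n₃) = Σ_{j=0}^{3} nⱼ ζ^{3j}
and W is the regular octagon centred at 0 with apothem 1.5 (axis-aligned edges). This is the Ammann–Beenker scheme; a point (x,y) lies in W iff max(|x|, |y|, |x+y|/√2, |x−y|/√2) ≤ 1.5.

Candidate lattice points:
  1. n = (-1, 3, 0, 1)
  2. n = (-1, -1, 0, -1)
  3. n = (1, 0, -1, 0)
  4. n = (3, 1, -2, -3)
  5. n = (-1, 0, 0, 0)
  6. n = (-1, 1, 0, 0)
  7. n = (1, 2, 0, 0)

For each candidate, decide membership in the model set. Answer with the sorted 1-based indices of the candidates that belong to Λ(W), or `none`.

3, 4, 5, 7

With ζ = e^{iπ/4} the internal vectors are ζ^0,ζ^3,ζ^6,ζ^9.
#1 (-1, 3, 0, 1): internal (-2.4142, 2.8284); octagon support 3.7071 vs apothem 1.5 → ∉ W
#2 (-1, -1, 0, -1): internal (-1.0000, -1.4142); octagon support 1.7071 vs apothem 1.5 → ∉ W
#3 (1, 0, -1, 0): internal (1.0000, 1.0000); octagon support 1.4142 vs apothem 1.5 → ∈ W
#4 (3, 1, -2, -3): internal (0.1716, 0.5858); octagon support 0.5858 vs apothem 1.5 → ∈ W
#5 (-1, 0, 0, 0): internal (-1.0000, 0.0000); octagon support 1.0000 vs apothem 1.5 → ∈ W
#6 (-1, 1, 0, 0): internal (-1.7071, 0.7071); octagon support 1.7071 vs apothem 1.5 → ∉ W
#7 (1, 2, 0, 0): internal (-0.4142, 1.4142); octagon support 1.4142 vs apothem 1.5 → ∈ W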